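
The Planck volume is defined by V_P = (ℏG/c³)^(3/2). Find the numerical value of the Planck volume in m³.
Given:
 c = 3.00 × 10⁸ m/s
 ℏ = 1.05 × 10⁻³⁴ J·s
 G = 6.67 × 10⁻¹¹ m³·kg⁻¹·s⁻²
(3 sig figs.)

4.18 × 10⁻¹⁰⁵ m³

V_P = (ℏG/c³)^(3/2)
  = √(1.75 × 10⁻²⁰⁹)
  = 4.18 × 10⁻¹⁰⁵ m³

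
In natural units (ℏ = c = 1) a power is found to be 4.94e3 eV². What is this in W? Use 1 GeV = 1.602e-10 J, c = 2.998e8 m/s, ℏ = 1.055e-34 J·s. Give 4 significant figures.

Power is [E]/[T] = [E]²/ℏ.
1 GeV² → 1/ℏ × (1 GeV in J)² = 2.433e14 W.
Convert the energy scale: 4.94e3 eV² = 4.94e-15 GeV².
Result: 4.94e-15 × 2.433e14 = 1.202 W.

1.202 W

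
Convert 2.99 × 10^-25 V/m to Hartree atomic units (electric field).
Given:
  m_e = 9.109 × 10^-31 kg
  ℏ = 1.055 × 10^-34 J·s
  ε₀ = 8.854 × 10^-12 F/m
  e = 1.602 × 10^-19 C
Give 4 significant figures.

atomic unit of electric field: E_au = E_h/(e a₀) = m_e²e⁵/((4πε₀)³ℏ⁴) = 5.131 × 10^11 V/m.
2.99 × 10^-25 / 5.131 × 10^11 = 5.827 × 10^-37

5.827 × 10^-37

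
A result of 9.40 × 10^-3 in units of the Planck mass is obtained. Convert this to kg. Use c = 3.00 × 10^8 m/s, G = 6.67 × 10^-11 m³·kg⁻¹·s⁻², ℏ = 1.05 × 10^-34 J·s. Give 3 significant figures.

2.04 × 10^-10 kg

One Planck mass: m_P = √(ℏc/G) = 2.17 × 10^-8 kg.
9.40 × 10^-3 × 2.17 × 10^-8 kg = 2.04 × 10^-10 kg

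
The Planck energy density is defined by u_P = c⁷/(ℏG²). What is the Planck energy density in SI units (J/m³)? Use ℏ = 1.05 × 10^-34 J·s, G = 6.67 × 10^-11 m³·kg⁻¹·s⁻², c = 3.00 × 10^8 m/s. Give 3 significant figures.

4.68 × 10^113 J/m³

u_P = c⁷/(ℏG²)
  = 2.19 × 10^59 / 4.67 × 10^-55
  = 4.68 × 10^113 J/m³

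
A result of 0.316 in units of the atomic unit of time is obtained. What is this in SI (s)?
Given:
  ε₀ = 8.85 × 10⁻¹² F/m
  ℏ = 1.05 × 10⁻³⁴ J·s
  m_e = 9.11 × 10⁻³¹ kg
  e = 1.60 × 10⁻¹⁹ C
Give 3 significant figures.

7.58 × 10⁻¹⁸ s

One atomic unit of time: τ_au = (4πε₀)²ℏ³/(m_e e⁴) = 2.40 × 10⁻¹⁷ s.
0.316 × 2.40 × 10⁻¹⁷ s = 7.58 × 10⁻¹⁸ s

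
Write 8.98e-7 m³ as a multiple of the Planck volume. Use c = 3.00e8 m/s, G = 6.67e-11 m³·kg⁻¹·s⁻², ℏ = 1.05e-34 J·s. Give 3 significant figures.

2.15e98

Planck volume: V_P = (ℏG/c³)^(3/2) = 4.18e-105 m³.
8.98e-7 / 4.18e-105 = 2.15e98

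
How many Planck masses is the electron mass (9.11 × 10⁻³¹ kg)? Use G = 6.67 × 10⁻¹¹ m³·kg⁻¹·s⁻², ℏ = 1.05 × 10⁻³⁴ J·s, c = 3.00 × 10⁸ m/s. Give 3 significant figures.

Planck mass: m_P = √(ℏc/G) = 2.17 × 10⁻⁸ kg.
9.11 × 10⁻³¹ / 2.17 × 10⁻⁸ = 4.19 × 10⁻²³

4.19 × 10⁻²³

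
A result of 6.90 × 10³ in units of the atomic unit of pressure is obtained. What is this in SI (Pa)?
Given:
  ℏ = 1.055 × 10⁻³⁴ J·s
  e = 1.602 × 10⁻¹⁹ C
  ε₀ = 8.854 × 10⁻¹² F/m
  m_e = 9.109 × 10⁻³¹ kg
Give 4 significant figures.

One atomic unit of pressure: P_au = E_h/a₀³ = m_e⁴e¹⁰/((4πε₀)⁵ℏ⁸) = 2.929 × 10¹³ Pa.
6.90 × 10³ × 2.929 × 10¹³ Pa = 2.021 × 10¹⁷ Pa

2.021 × 10¹⁷ Pa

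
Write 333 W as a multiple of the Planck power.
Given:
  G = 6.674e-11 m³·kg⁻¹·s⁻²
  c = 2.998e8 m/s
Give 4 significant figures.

9.176e-51

Planck power: P_P = c⁵/G = 3.629e52 W.
333 / 3.629e52 = 9.176e-51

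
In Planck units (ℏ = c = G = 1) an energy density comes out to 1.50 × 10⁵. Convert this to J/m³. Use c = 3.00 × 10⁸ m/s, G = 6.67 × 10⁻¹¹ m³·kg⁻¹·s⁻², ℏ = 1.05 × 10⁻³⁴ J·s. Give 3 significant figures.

7.02 × 10¹¹⁸ J/m³

One Planck energy density: u_P = c⁷/(ℏG²) = 4.68 × 10¹¹³ J/m³.
1.50 × 10⁵ × 4.68 × 10¹¹³ J/m³ = 7.02 × 10¹¹⁸ J/m³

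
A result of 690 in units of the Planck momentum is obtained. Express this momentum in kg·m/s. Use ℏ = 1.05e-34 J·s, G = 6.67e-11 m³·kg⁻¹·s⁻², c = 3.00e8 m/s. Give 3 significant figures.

One Planck momentum: p_P = √(ℏc³/G) = 6.52 kg·m/s.
690 × 6.52 kg·m/s = 4.50e3 kg·m/s

4.50e3 kg·m/s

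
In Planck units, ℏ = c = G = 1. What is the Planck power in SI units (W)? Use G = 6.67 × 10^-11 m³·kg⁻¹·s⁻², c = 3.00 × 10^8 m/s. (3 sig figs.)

3.64 × 10^52 W

From ℏ = c = G = 1 the power scale is P_P = c⁵/G.
  = 2.43 × 10^42 / 6.67 × 10^-11
  = 3.64 × 10^52 W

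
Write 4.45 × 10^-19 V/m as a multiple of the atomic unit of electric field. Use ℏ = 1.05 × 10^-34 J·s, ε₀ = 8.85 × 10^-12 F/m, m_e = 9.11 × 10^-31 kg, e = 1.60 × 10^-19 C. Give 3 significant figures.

8.55 × 10^-31

atomic unit of electric field: E_au = E_h/(e a₀) = m_e²e⁵/((4πε₀)³ℏ⁴) = 5.20 × 10^11 V/m.
4.45 × 10^-19 / 5.20 × 10^11 = 8.55 × 10^-31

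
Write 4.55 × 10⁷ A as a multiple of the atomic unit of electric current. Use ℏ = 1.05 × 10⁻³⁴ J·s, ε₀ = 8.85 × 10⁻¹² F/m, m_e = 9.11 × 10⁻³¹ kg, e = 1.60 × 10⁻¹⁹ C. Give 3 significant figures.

atomic unit of electric current: I_au = e E_h/ℏ = m_e e⁵/((4πε₀)²ℏ³) = 6.67 × 10⁻³ A.
4.55 × 10⁷ / 6.67 × 10⁻³ = 6.82 × 10⁹

6.82 × 10⁹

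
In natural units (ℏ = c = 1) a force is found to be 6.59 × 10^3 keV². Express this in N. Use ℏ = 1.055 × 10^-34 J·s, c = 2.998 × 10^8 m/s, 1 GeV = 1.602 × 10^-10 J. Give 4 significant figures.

Force is [E]/[L] = [E]²/(ℏc); restore (ℏc)⁻¹.
1 GeV² → 1/(ℏc) × (1 GeV in J)² = 8.114 × 10^5 N.
Convert the energy scale: 6.59 × 10^3 keV² = 6.59 × 10^-9 GeV².
Result: 6.59 × 10^-9 × 8.114 × 10^5 = 5.347 × 10^-3 N.

5.347 × 10^-3 N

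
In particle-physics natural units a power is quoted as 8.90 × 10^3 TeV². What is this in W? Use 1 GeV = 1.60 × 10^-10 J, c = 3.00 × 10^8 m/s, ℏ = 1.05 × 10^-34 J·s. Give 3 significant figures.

2.17 × 10^24 W

Power is [E]/[T] = [E]²/ℏ.
1 GeV² → 1/ℏ × (1 GeV in J)² = 2.44 × 10^14 W.
Convert the energy scale: 8.90 × 10^3 TeV² = 8.90 × 10^9 GeV².
Result: 8.90 × 10^9 × 2.44 × 10^14 = 2.17 × 10^24 W.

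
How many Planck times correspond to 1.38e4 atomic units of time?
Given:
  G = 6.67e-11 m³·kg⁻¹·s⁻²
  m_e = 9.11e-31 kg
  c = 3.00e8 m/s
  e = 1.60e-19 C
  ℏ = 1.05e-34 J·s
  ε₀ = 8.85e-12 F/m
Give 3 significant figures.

6.16e30

atomic unit of time: τ_au = (4πε₀)²ℏ³/(m_e e⁴) = 2.40e-17 s
Planck time: t_P = √(ℏG/c⁵) = 5.37e-44 s
1.38e4 × 2.40e-17 / 5.37e-44 = 6.16e30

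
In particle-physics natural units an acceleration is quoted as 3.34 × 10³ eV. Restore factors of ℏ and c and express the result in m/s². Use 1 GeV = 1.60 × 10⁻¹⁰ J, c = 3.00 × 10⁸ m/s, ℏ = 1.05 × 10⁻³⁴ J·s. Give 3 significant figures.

1.53 × 10²⁷ m/s²

Acceleration is [L]/[T]² = c·[E]/ℏ.
1 GeV → c/ℏ × (1 GeV in J) = 4.57 × 10³² m/s².
Convert the energy scale: 3.34 × 10³ eV = 3.34 × 10⁻⁶ GeV.
Result: 3.34 × 10⁻⁶ × 4.57 × 10³² = 1.53 × 10²⁷ m/s².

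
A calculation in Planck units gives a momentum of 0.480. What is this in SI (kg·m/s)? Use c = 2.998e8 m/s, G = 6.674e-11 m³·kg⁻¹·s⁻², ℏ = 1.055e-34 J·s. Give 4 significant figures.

One Planck momentum: p_P = √(ℏc³/G) = 6.527 kg·m/s.
0.480 × 6.527 kg·m/s = 3.133 kg·m/s

3.133 kg·m/s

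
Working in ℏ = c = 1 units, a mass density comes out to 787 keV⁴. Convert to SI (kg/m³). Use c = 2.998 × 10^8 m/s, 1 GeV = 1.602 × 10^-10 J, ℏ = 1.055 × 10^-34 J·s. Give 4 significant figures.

Mass density is [E]/(c²[L]³) = [E]⁴/(ℏ³c⁵).
1 GeV⁴ → 1/(ℏ³c⁵) × (1 GeV in J)⁴ = 2.316 × 10^20 kg/m³.
Convert the energy scale: 787 keV⁴ = 7.87 × 10^-22 GeV⁴.
Result: 7.87 × 10^-22 × 2.316 × 10^20 = 0.1823 kg/m³.

0.1823 kg/m³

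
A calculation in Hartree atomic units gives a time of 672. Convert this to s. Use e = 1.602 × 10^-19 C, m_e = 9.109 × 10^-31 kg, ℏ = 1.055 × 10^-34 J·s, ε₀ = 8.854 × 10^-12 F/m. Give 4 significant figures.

One atomic unit of time: τ_au = (4πε₀)²ℏ³/(m_e e⁴) = 2.423 × 10^-17 s.
672 × 2.423 × 10^-17 s = 1.628 × 10^-14 s

1.628 × 10^-14 s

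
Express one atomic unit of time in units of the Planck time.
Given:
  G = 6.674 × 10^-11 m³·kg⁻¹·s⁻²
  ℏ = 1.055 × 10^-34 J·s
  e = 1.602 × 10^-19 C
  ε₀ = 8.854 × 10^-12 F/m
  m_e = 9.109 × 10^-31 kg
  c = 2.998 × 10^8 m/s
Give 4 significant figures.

atomic unit of time: τ_au = (4πε₀)²ℏ³/(m_e e⁴) = 2.423 × 10^-17 s
Planck time: t_P = √(ℏG/c⁵) = 5.392 × 10^-44 s
ratio = 2.423 × 10^-17 / 5.392 × 10^-44 = 4.494 × 10^26

4.494 × 10^26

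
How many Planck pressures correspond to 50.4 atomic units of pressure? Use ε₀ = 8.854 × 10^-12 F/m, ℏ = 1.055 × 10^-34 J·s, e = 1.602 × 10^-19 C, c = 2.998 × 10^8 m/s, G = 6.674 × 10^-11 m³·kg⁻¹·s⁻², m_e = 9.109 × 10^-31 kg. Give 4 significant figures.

3.187 × 10^-99

atomic unit of pressure: P_au = E_h/a₀³ = m_e⁴e¹⁰/((4πε₀)⁵ℏ⁸) = 2.929 × 10^13 Pa
Planck pressure: p_P = c⁷/(ℏG²) = 4.632 × 10^113 Pa
50.4 × 2.929 × 10^13 / 4.632 × 10^113 = 3.187 × 10^-99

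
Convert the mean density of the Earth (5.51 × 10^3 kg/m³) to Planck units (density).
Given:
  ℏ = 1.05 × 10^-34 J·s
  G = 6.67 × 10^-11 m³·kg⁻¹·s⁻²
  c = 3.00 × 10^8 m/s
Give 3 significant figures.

1.06 × 10^-93

Planck density: ρ_P = c⁵/(ℏG²) = 5.20 × 10^96 kg/m³.
5.51 × 10^3 / 5.20 × 10^96 = 1.06 × 10^-93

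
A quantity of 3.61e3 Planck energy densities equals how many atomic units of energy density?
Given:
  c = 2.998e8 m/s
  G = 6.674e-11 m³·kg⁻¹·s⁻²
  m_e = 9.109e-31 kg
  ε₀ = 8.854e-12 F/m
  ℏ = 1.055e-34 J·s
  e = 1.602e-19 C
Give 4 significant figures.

5.709e103

Planck energy density: u_P = c⁷/(ℏG²) = 4.632e113 J/m³
atomic unit of energy density: u_au = E_h/a₀³ = m_e⁴e¹⁰/((4πε₀)⁵ℏ⁸) = 2.929e13 J/m³
3.61e3 × 4.632e113 / 2.929e13 = 5.709e103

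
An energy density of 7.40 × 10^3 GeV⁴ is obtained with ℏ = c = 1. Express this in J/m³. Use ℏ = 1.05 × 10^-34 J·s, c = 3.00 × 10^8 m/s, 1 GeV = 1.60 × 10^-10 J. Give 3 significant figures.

1.55 × 10^41 J/m³

[E]/[L]³ = [E]⁴/(ℏc)³; restore (ℏc)⁻³.
1 GeV⁴ → 1/(ℏc)³ × (1 GeV in J)⁴ = 2.10 × 10^37 J/m³.
Result: 7.40 × 10^3 × 2.10 × 10^37 = 1.55 × 10^41 J/m³.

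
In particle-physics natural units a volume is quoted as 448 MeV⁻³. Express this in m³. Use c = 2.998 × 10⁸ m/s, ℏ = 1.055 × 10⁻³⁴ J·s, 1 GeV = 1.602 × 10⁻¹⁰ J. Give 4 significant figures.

Volume is [L]³ = [E]⁻³·(ℏc)³.
1 GeV⁻³ → (ℏc)³ × (1 GeV in J)⁻³ = 7.696 × 10⁻⁴⁸ m³.
Convert the energy scale: 448 MeV⁻³ = 4.48 × 10¹¹ GeV⁻³.
Result: 4.48 × 10¹¹ × 7.696 × 10⁻⁴⁸ = 3.448 × 10⁻³⁶ m³.

3.448 × 10⁻³⁶ m³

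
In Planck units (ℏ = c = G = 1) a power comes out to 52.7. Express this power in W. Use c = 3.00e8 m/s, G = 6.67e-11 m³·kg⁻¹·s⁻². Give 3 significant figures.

One Planck power: P_P = c⁵/G = 3.64e52 W.
52.7 × 3.64e52 W = 1.92e54 W

1.92e54 W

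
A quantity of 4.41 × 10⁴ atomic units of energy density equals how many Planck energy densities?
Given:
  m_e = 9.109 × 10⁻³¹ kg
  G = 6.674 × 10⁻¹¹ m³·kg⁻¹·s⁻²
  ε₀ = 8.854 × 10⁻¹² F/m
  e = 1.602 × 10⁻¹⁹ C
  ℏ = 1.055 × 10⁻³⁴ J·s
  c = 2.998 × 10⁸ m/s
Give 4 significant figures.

2.789 × 10⁻⁹⁶

atomic unit of energy density: u_au = E_h/a₀³ = m_e⁴e¹⁰/((4πε₀)⁵ℏ⁸) = 2.929 × 10¹³ J/m³
Planck energy density: u_P = c⁷/(ℏG²) = 4.632 × 10¹¹³ J/m³
4.41 × 10⁴ × 2.929 × 10¹³ / 4.632 × 10¹¹³ = 2.789 × 10⁻⁹⁶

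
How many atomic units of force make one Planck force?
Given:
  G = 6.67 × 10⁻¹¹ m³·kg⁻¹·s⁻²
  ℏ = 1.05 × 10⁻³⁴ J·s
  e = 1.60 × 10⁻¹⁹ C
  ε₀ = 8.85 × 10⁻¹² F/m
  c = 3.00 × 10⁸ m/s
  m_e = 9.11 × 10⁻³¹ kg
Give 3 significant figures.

Planck force: F_P = c⁴/G = 1.21 × 10⁴⁴ N
atomic unit of force: F_au = E_h/a₀ = m_e²e⁶/((4πε₀)³ℏ⁴) = 8.33 × 10⁻⁸ N
ratio = 1.21 × 10⁴⁴ / 8.33 × 10⁻⁸ = 1.46 × 10⁵¹

1.46 × 10⁵¹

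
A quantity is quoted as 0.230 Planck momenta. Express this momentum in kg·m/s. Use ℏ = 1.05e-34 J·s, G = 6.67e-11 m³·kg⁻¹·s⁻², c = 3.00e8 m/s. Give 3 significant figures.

One Planck momentum: p_P = √(ℏc³/G) = 6.52 kg·m/s.
0.230 × 6.52 kg·m/s = 1.50 kg·m/s

1.50 kg·m/s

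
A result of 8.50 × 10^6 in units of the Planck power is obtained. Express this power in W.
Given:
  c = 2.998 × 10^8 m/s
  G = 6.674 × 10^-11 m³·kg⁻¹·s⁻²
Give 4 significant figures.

One Planck power: P_P = c⁵/G = 3.629 × 10^52 W.
8.50 × 10^6 × 3.629 × 10^52 W = 3.085 × 10^59 W

3.085 × 10^59 W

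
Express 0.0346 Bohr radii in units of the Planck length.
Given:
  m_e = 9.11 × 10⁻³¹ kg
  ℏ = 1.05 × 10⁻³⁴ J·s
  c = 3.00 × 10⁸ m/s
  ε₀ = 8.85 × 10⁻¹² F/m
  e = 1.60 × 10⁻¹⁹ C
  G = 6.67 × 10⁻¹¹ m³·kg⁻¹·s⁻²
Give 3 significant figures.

1.13 × 10²³

Bohr radius: a₀ = 4πε₀ℏ²/(m_e e²) = 5.26 × 10⁻¹¹ m
Planck length: ℓ_P = √(ℏG/c³) = 1.61 × 10⁻³⁵ m
0.0346 × 5.26 × 10⁻¹¹ / 1.61 × 10⁻³⁵ = 1.13 × 10²³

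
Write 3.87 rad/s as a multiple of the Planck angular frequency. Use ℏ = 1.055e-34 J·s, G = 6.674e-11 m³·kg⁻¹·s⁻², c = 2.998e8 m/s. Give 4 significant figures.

2.087e-43

Planck angular frequency: ω_P = √(c⁵/(ℏG)) = 1.855e43 rad/s.
3.87 / 1.855e43 = 2.087e-43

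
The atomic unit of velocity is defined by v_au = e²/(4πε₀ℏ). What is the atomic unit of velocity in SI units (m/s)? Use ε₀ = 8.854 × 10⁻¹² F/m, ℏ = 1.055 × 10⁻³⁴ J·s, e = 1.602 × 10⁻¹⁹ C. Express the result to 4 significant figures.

v_au = e²/(4πε₀ℏ)
  = 2.566 × 10⁻³⁸ / 1.174 × 10⁻⁴⁴
  = 2.186 × 10⁶ m/s

2.186 × 10⁶ m/s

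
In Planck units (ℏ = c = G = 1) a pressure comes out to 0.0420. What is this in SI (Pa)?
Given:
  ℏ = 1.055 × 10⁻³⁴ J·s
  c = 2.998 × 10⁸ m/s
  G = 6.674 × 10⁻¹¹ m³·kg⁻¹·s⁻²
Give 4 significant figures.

One Planck pressure: p_P = c⁷/(ℏG²) = 4.632 × 10¹¹³ Pa.
0.0420 × 4.632 × 10¹¹³ Pa = 1.946 × 10¹¹² Pa

1.946 × 10¹¹² Pa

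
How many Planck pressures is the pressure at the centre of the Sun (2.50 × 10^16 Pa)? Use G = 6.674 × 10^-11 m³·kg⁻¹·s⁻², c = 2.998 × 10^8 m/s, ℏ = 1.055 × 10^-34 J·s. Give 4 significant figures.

Planck pressure: p_P = c⁷/(ℏG²) = 4.632 × 10^113 Pa.
2.50 × 10^16 / 4.632 × 10^113 = 5.397 × 10^-98

5.397 × 10^-98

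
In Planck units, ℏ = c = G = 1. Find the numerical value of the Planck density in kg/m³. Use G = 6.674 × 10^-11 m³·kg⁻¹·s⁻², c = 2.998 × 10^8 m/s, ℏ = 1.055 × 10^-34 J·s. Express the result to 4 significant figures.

5.154 × 10^96 kg/m³

From ℏ = c = G = 1 the density scale is ρ_P = c⁵/(ℏG²).
  = 2.422 × 10^42 / 4.699 × 10^-55
  = 5.154 × 10^96 kg/m³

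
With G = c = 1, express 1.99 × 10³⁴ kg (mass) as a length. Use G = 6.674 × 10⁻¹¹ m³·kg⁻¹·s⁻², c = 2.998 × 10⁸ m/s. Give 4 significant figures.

In G = c = 1 units mass has dimensions of length; the conversion factor is G/c².
1.99 × 10³⁴ kg × (G/c²) = 1.478 × 10⁷ m

1.478 × 10⁷ m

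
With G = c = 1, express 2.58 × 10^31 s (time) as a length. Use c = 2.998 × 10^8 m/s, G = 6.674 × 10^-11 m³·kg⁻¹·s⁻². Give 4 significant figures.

Time → length via c.
2.58 × 10^31 s × (c) = 7.735 × 10^39 m

7.735 × 10^39 m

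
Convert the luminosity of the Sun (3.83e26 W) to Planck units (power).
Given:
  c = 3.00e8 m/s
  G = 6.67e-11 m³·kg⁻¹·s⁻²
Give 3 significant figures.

Planck power: P_P = c⁵/G = 3.64e52 W.
3.83e26 / 3.64e52 = 1.05e-26

1.05e-26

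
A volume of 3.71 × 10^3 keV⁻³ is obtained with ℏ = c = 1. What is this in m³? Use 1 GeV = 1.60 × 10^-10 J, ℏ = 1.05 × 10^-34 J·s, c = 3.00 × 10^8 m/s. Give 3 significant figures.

Volume is [L]³ = [E]⁻³·(ℏc)³.
1 GeV⁻³ → (ℏc)³ × (1 GeV in J)⁻³ = 7.63 × 10^-48 m³.
Convert the energy scale: 3.71 × 10^3 keV⁻³ = 3.71 × 10^21 GeV⁻³.
Result: 3.71 × 10^21 × 7.63 × 10^-48 = 2.83 × 10^-26 m³.

2.83 × 10^-26 m³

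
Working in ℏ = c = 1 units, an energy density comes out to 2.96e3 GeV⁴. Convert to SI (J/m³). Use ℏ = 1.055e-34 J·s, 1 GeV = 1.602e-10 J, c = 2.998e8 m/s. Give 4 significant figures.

[E]/[L]³ = [E]⁴/(ℏc)³; restore (ℏc)⁻³.
1 GeV⁴ → 1/(ℏc)³ × (1 GeV in J)⁴ = 2.082e37 J/m³.
Result: 2.96e3 × 2.082e37 = 6.162e40 J/m³.

6.162e40 J/m³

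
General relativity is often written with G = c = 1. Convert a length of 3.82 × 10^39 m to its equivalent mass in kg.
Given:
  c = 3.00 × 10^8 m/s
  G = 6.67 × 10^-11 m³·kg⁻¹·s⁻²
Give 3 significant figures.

Length → mass via c²/G.
3.82 × 10^39 m × (c²/G) = 5.15 × 10^66 kg

5.15 × 10^66 kg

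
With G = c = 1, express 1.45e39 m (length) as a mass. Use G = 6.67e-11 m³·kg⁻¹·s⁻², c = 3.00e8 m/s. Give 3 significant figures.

1.96e66 kg

Length → mass via c²/G.
1.45e39 m × (c²/G) = 1.96e66 kg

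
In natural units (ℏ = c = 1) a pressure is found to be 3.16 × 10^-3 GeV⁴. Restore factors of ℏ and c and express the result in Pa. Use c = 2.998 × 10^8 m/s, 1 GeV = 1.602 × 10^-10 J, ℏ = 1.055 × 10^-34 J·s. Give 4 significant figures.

Pressure is [E]/[L]³ = [E]⁴/(ℏc)³.
1 GeV⁴ → 1/(ℏc)³ × (1 GeV in J)⁴ = 2.082 × 10^37 Pa.
Result: 3.16 × 10^-3 × 2.082 × 10^37 = 6.578 × 10^34 Pa.

6.578 × 10^34 Pa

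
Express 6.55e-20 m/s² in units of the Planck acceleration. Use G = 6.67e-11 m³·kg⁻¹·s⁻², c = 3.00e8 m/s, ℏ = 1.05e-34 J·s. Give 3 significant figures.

1.17e-71

Planck acceleration: a_P = √(c⁷/(ℏG)) = 5.59e51 m/s².
6.55e-20 / 5.59e51 = 1.17e-71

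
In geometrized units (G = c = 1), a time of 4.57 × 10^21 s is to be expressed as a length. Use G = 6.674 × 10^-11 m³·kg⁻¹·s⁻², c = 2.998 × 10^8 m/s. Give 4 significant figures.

1.370 × 10^30 m

Time → length via c.
4.57 × 10^21 s × (c) = 1.370 × 10^30 m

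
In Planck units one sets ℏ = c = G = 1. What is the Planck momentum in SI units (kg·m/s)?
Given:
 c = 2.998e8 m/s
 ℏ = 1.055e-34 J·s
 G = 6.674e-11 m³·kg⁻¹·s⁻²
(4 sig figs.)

6.527 kg·m/s

p_P = √(ℏc³/G)
  = √(42.60)
  = 6.527 kg·m/s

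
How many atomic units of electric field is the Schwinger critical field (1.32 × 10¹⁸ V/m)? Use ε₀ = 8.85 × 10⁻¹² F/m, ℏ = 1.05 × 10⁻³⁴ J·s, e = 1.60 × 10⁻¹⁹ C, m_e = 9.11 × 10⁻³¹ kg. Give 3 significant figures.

atomic unit of electric field: E_au = E_h/(e a₀) = m_e²e⁵/((4πε₀)³ℏ⁴) = 5.20 × 10¹¹ V/m.
1.32 × 10¹⁸ / 5.20 × 10¹¹ = 2.54 × 10⁶

2.54 × 10⁶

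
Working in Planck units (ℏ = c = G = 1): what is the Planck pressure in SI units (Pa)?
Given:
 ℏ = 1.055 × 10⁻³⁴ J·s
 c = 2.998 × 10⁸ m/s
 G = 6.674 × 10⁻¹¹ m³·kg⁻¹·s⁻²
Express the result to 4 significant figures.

4.632 × 10¹¹³ Pa

The unique combination of the constants set to 1 with dimensions of pressure is p_P = c⁷/(ℏG²).
  = 2.177 × 10⁵⁹ / 4.699 × 10⁻⁵⁵
  = 4.632 × 10¹¹³ Pa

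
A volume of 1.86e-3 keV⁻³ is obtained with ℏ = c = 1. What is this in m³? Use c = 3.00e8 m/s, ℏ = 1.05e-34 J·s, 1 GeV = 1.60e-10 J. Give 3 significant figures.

1.42e-32 m³

Volume is [L]³ = [E]⁻³·(ℏc)³.
1 GeV⁻³ → (ℏc)³ × (1 GeV in J)⁻³ = 7.63e-48 m³.
Convert the energy scale: 1.86e-3 keV⁻³ = 1.86e15 GeV⁻³.
Result: 1.86e15 × 7.63e-48 = 1.42e-32 m³.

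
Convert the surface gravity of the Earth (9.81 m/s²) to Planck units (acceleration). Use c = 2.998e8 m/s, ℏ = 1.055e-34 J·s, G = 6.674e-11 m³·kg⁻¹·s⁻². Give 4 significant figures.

Planck acceleration: a_P = √(c⁷/(ℏG)) = 5.560e51 m/s².
9.81 / 5.560e51 = 1.764e-51

1.764e-51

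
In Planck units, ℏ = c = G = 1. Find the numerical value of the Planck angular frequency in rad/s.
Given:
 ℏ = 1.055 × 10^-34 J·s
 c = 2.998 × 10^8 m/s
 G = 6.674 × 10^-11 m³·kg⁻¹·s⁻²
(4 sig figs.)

Dimensional analysis gives ω_P = √(c⁵/(ℏG)).
  = √(3.440 × 10^86)
  = 1.855 × 10^43 rad/s

1.855 × 10^43 rad/s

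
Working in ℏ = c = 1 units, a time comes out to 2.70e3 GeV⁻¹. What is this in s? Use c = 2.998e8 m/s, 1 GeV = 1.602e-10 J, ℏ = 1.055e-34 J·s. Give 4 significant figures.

1.778e-21 s

A time is [E]⁻¹ in ℏ=c=1; restore one factor of ℏ.
1 GeV⁻¹ → ℏ × (1 GeV in J)⁻¹ = 6.586e-25 s.
Result: 2.70e3 × 6.586e-25 = 1.778e-21 s.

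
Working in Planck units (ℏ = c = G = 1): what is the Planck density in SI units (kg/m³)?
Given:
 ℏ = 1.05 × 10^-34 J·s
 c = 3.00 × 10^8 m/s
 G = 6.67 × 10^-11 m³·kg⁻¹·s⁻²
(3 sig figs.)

The unique combination of the constants set to 1 with dimensions of density is ρ_P = c⁵/(ℏG²).
  = 2.43 × 10^42 / 4.67 × 10^-55
  = 5.20 × 10^96 kg/m³

5.20 × 10^96 kg/m³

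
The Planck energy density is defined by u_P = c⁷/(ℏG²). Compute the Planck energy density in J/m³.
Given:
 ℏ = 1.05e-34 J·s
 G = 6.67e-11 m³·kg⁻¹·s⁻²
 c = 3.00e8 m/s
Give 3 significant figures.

4.68e113 J/m³

u_P = c⁷/(ℏG²)
  = 2.19e59 / 4.67e-55
  = 4.68e113 J/m³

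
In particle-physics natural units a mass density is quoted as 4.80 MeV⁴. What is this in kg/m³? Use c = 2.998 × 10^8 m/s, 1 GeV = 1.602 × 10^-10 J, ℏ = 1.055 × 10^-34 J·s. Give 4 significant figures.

Mass density is [E]/(c²[L]³) = [E]⁴/(ℏ³c⁵).
1 GeV⁴ → 1/(ℏ³c⁵) × (1 GeV in J)⁴ = 2.316 × 10^20 kg/m³.
Convert the energy scale: 4.80 MeV⁴ = 4.80 × 10^-12 GeV⁴.
Result: 4.80 × 10^-12 × 2.316 × 10^20 = 1.112 × 10^9 kg/m³.

1.112 × 10^9 kg/m³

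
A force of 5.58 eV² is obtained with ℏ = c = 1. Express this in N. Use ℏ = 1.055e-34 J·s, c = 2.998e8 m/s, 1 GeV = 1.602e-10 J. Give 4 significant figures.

4.528e-12 N

Force is [E]/[L] = [E]²/(ℏc); restore (ℏc)⁻¹.
1 GeV² → 1/(ℏc) × (1 GeV in J)² = 8.114e5 N.
Convert the energy scale: 5.58 eV² = 5.58e-18 GeV².
Result: 5.58e-18 × 8.114e5 = 4.528e-12 N.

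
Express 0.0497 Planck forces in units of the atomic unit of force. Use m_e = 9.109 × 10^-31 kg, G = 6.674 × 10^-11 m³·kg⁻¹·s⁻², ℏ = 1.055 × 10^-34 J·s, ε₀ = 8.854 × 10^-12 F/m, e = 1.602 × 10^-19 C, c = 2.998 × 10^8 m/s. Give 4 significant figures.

Planck force: F_P = c⁴/G = 1.210 × 10^44 N
atomic unit of force: F_au = E_h/a₀ = m_e²e⁶/((4πε₀)³ℏ⁴) = 8.220 × 10^-8 N
0.0497 × 1.210 × 10^44 / 8.220 × 10^-8 = 7.319 × 10^49

7.319 × 10^49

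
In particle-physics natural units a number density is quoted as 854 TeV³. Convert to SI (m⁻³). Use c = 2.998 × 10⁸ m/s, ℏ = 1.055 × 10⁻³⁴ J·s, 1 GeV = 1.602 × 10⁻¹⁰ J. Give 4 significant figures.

1.110 × 10⁵⁹ m⁻³

Number density is [L]⁻³ = [E]³/(ℏc)³.
1 GeV³ → 1/(ℏc)³ × (1 GeV in J)³ = 1.299 × 10⁴⁷ m⁻³.
Convert the energy scale: 854 TeV³ = 8.54 × 10¹¹ GeV³.
Result: 8.54 × 10¹¹ × 1.299 × 10⁴⁷ = 1.110 × 10⁵⁹ m⁻³.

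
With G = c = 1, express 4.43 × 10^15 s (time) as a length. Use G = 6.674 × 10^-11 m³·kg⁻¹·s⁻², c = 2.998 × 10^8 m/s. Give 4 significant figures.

1.328 × 10^24 m

Time → length via c.
4.43 × 10^15 s × (c) = 1.328 × 10^24 m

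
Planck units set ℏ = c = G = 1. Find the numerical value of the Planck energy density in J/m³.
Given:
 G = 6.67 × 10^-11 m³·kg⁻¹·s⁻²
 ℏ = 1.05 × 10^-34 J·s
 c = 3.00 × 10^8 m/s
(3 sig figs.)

The unique combination of the constants set to 1 with dimensions of energy density is u_P = c⁷/(ℏG²).
  = 2.19 × 10^59 / 4.67 × 10^-55
  = 4.68 × 10^113 J/m³

4.68 × 10^113 J/m³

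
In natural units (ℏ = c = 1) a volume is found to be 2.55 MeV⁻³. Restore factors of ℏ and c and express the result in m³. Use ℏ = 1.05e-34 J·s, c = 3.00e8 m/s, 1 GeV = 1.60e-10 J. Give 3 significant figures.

1.95e-38 m³

Volume is [L]³ = [E]⁻³·(ℏc)³.
1 GeV⁻³ → (ℏc)³ × (1 GeV in J)⁻³ = 7.63e-48 m³.
Convert the energy scale: 2.55 MeV⁻³ = 2.55e9 GeV⁻³.
Result: 2.55e9 × 7.63e-48 = 1.95e-38 m³.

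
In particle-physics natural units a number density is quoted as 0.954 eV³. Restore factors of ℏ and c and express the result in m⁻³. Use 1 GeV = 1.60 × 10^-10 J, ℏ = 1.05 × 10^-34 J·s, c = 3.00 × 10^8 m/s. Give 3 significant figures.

1.25 × 10^20 m⁻³

Number density is [L]⁻³ = [E]³/(ℏc)³.
1 GeV³ → 1/(ℏc)³ × (1 GeV in J)³ = 1.31 × 10^47 m⁻³.
Convert the energy scale: 0.954 eV³ = 9.54 × 10^-28 GeV³.
Result: 9.54 × 10^-28 × 1.31 × 10^47 = 1.25 × 10^20 m⁻³.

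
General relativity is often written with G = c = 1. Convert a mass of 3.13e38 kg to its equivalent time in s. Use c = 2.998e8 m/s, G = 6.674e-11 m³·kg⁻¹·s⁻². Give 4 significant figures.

775.2 s

Mass → time via G/c³.
3.13e38 kg × (G/c³) = 775.2 s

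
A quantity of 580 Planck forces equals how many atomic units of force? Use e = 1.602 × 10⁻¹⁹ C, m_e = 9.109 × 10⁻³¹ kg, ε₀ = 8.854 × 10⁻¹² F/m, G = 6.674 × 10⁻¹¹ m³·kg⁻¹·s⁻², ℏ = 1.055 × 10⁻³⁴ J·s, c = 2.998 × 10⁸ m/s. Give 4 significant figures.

Planck force: F_P = c⁴/G = 1.210 × 10⁴⁴ N
atomic unit of force: F_au = E_h/a₀ = m_e²e⁶/((4πε₀)³ℏ⁴) = 8.220 × 10⁻⁸ N
580 × 1.210 × 10⁴⁴ / 8.220 × 10⁻⁸ = 8.541 × 10⁵³

8.541 × 10⁵³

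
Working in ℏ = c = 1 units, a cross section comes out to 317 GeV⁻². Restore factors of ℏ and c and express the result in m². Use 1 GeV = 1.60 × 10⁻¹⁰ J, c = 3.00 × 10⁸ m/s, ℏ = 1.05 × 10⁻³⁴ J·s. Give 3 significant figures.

1.23 × 10⁻²⁹ m²

Area is [L]² = [E]⁻²·(ℏc)²; restore (ℏc)².
1 GeV⁻² → (ℏc)² × (1 GeV in J)⁻² = 3.88 × 10⁻³² m².
Result: 317 × 3.88 × 10⁻³² = 1.23 × 10⁻²⁹ m².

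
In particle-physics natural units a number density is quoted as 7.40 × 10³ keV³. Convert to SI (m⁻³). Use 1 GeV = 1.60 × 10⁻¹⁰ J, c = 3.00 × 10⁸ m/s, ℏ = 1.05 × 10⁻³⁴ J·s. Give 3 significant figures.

Number density is [L]⁻³ = [E]³/(ℏc)³.
1 GeV³ → 1/(ℏc)³ × (1 GeV in J)³ = 1.31 × 10⁴⁷ m⁻³.
Convert the energy scale: 7.40 × 10³ keV³ = 7.40 × 10⁻¹⁵ GeV³.
Result: 7.40 × 10⁻¹⁵ × 1.31 × 10⁴⁷ = 9.70 × 10³² m⁻³.

9.70 × 10³² m⁻³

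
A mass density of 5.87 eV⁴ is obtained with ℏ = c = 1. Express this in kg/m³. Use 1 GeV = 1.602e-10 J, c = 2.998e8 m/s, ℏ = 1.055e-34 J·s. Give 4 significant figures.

Mass density is [E]/(c²[L]³) = [E]⁴/(ℏ³c⁵).
1 GeV⁴ → 1/(ℏ³c⁵) × (1 GeV in J)⁴ = 2.316e20 kg/m³.
Convert the energy scale: 5.87 eV⁴ = 5.87e-36 GeV⁴.
Result: 5.87e-36 × 2.316e20 = 1.359e-15 kg/m³.

1.359e-15 kg/m³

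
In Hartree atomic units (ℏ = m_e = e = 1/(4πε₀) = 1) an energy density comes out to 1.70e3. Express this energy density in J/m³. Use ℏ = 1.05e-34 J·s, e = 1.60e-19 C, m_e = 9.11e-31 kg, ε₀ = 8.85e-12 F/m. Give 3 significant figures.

One atomic unit of energy density: u_au = E_h/a₀³ = m_e⁴e¹⁰/((4πε₀)⁵ℏ⁸) = 3.01e13 J/m³.
1.70e3 × 3.01e13 J/m³ = 5.12e16 J/m³

5.12e16 J/m³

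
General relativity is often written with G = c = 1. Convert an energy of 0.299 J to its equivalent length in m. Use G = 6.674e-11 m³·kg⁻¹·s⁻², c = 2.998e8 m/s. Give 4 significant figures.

Energy → length via G/c⁴.
0.299 J × (G/c⁴) = 2.470e-45 m

2.470e-45 m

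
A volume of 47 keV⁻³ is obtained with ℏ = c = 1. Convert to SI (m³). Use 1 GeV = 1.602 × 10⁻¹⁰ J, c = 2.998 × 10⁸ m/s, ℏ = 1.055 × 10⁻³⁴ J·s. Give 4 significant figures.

Volume is [L]³ = [E]⁻³·(ℏc)³.
1 GeV⁻³ → (ℏc)³ × (1 GeV in J)⁻³ = 7.696 × 10⁻⁴⁸ m³.
Convert the energy scale: 47 keV⁻³ = 4.70 × 10¹⁹ GeV⁻³.
Result: 4.70 × 10¹⁹ × 7.696 × 10⁻⁴⁸ = 3.617 × 10⁻²⁸ m³.

3.617 × 10⁻²⁸ m³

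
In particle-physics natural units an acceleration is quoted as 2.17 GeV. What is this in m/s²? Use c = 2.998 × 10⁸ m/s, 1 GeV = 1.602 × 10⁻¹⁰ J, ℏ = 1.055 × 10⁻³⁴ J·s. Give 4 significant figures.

Acceleration is [L]/[T]² = c·[E]/ℏ.
1 GeV → c/ℏ × (1 GeV in J) = 4.552 × 10³² m/s².
Result: 2.17 × 4.552 × 10³² = 9.879 × 10³² m/s².

9.879 × 10³² m/s²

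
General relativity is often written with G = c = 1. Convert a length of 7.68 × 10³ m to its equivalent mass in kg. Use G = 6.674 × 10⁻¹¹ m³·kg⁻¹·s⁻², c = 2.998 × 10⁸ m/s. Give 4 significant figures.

Length → mass via c²/G.
7.68 × 10³ m × (c²/G) = 1.034 × 10³¹ kg

1.034 × 10³¹ kg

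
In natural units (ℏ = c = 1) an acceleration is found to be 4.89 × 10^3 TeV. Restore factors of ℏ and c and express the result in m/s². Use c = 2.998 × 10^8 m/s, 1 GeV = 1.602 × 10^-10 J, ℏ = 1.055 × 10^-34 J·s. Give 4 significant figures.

2.226 × 10^39 m/s²

Acceleration is [L]/[T]² = c·[E]/ℏ.
1 GeV → c/ℏ × (1 GeV in J) = 4.552 × 10^32 m/s².
Convert the energy scale: 4.89 × 10^3 TeV = 4.89 × 10^6 GeV.
Result: 4.89 × 10^6 × 4.552 × 10^32 = 2.226 × 10^39 m/s².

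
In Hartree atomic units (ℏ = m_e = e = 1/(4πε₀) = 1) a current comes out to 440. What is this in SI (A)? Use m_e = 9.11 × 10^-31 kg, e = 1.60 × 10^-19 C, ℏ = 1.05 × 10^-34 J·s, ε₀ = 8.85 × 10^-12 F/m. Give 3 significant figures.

2.94 A

One atomic unit of electric current: I_au = e E_h/ℏ = m_e e⁵/((4πε₀)²ℏ³) = 6.67 × 10^-3 A.
440 × 6.67 × 10^-3 A = 2.94 A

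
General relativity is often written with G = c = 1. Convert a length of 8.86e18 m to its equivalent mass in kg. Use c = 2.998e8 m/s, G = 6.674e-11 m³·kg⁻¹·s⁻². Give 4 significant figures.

1.193e46 kg

Length → mass via c²/G.
8.86e18 m × (c²/G) = 1.193e46 kg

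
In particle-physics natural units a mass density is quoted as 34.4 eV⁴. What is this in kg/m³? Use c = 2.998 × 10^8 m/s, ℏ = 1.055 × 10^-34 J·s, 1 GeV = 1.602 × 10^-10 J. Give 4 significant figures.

7.967 × 10^-15 kg/m³

Mass density is [E]/(c²[L]³) = [E]⁴/(ℏ³c⁵).
1 GeV⁴ → 1/(ℏ³c⁵) × (1 GeV in J)⁴ = 2.316 × 10^20 kg/m³.
Convert the energy scale: 34.4 eV⁴ = 3.44 × 10^-35 GeV⁴.
Result: 3.44 × 10^-35 × 2.316 × 10^20 = 7.967 × 10^-15 kg/m³.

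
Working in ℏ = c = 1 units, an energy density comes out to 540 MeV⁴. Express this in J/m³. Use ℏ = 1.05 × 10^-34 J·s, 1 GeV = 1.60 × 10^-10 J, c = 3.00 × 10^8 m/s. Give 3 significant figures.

1.13 × 10^28 J/m³

[E]/[L]³ = [E]⁴/(ℏc)³; restore (ℏc)⁻³.
1 GeV⁴ → 1/(ℏc)³ × (1 GeV in J)⁴ = 2.10 × 10^37 J/m³.
Convert the energy scale: 540 MeV⁴ = 5.40 × 10^-10 GeV⁴.
Result: 5.40 × 10^-10 × 2.10 × 10^37 = 1.13 × 10^28 J/m³.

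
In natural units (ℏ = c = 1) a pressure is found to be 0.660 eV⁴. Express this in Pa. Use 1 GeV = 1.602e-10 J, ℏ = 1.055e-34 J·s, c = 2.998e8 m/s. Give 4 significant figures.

Pressure is [E]/[L]³ = [E]⁴/(ℏc)³.
1 GeV⁴ → 1/(ℏc)³ × (1 GeV in J)⁴ = 2.082e37 Pa.
Convert the energy scale: 0.660 eV⁴ = 6.60e-37 GeV⁴.
Result: 6.60e-37 × 2.082e37 = 13.74 Pa.

13.74 Pa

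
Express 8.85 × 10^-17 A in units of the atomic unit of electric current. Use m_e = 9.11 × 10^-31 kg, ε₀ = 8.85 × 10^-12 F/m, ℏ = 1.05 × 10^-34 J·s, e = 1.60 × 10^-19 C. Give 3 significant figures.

atomic unit of electric current: I_au = e E_h/ℏ = m_e e⁵/((4πε₀)²ℏ³) = 6.67 × 10^-3 A.
8.85 × 10^-17 / 6.67 × 10^-3 = 1.33 × 10^-14

1.33 × 10^-14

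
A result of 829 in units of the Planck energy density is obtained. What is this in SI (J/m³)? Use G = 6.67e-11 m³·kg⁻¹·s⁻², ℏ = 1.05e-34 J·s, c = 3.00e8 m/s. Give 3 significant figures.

3.88e116 J/m³

One Planck energy density: u_P = c⁷/(ℏG²) = 4.68e113 J/m³.
829 × 4.68e113 J/m³ = 3.88e116 J/m³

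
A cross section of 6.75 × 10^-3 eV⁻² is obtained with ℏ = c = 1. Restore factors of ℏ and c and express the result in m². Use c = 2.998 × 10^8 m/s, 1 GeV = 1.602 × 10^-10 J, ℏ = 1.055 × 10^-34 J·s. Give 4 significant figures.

Area is [L]² = [E]⁻²·(ℏc)²; restore (ℏc)².
1 GeV⁻² → (ℏc)² × (1 GeV in J)⁻² = 3.898 × 10^-32 m².
Convert the energy scale: 6.75 × 10^-3 eV⁻² = 6.75 × 10^15 GeV⁻².
Result: 6.75 × 10^15 × 3.898 × 10^-32 = 2.631 × 10^-16 m².

2.631 × 10^-16 m²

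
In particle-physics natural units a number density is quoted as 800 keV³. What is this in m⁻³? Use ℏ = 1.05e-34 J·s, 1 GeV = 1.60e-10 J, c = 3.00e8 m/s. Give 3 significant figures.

Number density is [L]⁻³ = [E]³/(ℏc)³.
1 GeV³ → 1/(ℏc)³ × (1 GeV in J)³ = 1.31e47 m⁻³.
Convert the energy scale: 800 keV³ = 8.00e-16 GeV³.
Result: 8.00e-16 × 1.31e47 = 1.05e32 m⁻³.

1.05e32 m⁻³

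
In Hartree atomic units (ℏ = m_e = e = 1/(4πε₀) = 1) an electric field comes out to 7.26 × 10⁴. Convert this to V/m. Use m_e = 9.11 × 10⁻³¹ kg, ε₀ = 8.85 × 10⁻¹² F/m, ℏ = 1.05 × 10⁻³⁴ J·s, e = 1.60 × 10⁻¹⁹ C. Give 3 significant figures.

3.78 × 10¹⁶ V/m

One atomic unit of electric field: E_au = E_h/(e a₀) = m_e²e⁵/((4πε₀)³ℏ⁴) = 5.20 × 10¹¹ V/m.
7.26 × 10⁴ × 5.20 × 10¹¹ V/m = 3.78 × 10¹⁶ V/m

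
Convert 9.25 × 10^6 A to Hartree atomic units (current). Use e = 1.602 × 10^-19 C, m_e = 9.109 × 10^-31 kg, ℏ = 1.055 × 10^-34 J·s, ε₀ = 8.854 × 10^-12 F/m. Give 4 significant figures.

1.399 × 10^9

atomic unit of electric current: I_au = e E_h/ℏ = m_e e⁵/((4πε₀)²ℏ³) = 6.612 × 10^-3 A.
9.25 × 10^6 / 6.612 × 10^-3 = 1.399 × 10^9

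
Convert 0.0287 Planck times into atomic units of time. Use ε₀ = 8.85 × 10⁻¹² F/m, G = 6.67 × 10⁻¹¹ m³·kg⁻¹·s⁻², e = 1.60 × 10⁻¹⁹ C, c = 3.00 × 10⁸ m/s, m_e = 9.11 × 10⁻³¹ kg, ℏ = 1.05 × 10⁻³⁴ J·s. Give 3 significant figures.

Planck time: t_P = √(ℏG/c⁵) = 5.37 × 10⁻⁴⁴ s
atomic unit of time: τ_au = (4πε₀)²ℏ³/(m_e e⁴) = 2.40 × 10⁻¹⁷ s
0.0287 × 5.37 × 10⁻⁴⁴ / 2.40 × 10⁻¹⁷ = 6.42 × 10⁻²⁹

6.42 × 10⁻²⁹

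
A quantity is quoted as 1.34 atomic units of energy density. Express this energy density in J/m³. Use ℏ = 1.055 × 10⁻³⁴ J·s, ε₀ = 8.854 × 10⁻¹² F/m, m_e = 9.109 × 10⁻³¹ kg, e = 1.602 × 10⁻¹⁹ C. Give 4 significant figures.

3.925 × 10¹³ J/m³

One atomic unit of energy density: u_au = E_h/a₀³ = m_e⁴e¹⁰/((4πε₀)⁵ℏ⁸) = 2.929 × 10¹³ J/m³.
1.34 × 2.929 × 10¹³ J/m³ = 3.925 × 10¹³ J/m³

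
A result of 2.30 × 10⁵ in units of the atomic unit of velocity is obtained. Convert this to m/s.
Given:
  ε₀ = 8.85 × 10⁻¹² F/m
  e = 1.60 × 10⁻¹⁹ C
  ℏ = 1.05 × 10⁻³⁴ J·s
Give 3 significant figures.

One atomic unit of velocity: v_au = e²/(4πε₀ℏ) = 2.19 × 10⁶ m/s.
2.30 × 10⁵ × 2.19 × 10⁶ m/s = 5.04 × 10¹¹ m/s

5.04 × 10¹¹ m/s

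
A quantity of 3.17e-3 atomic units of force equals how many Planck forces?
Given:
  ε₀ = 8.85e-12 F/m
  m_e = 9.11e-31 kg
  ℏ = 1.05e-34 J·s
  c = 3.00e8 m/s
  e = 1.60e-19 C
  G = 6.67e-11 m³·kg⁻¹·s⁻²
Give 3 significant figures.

atomic unit of force: F_au = E_h/a₀ = m_e²e⁶/((4πε₀)³ℏ⁴) = 8.33e-8 N
Planck force: F_P = c⁴/G = 1.21e44 N
3.17e-3 × 8.33e-8 / 1.21e44 = 2.17e-54

2.17e-54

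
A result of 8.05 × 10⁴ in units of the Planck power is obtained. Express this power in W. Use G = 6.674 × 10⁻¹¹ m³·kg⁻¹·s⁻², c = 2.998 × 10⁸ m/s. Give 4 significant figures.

One Planck power: P_P = c⁵/G = 3.629 × 10⁵² W.
8.05 × 10⁴ × 3.629 × 10⁵² W = 2.921 × 10⁵⁷ W

2.921 × 10⁵⁷ W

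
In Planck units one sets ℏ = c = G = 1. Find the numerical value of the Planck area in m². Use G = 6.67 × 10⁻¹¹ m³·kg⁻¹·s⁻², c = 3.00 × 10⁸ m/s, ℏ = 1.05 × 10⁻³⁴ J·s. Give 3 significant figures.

2.59 × 10⁻⁷⁰ m²

A_P = ℏG/c³
  = 7.00 × 10⁻⁴⁵ / 2.70 × 10²⁵
  = 2.59 × 10⁻⁷⁰ m²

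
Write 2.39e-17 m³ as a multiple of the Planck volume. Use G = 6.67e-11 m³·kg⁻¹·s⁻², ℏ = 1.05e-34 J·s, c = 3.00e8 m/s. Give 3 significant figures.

5.72e87

Planck volume: V_P = (ℏG/c³)^(3/2) = 4.18e-105 m³.
2.39e-17 / 4.18e-105 = 5.72e87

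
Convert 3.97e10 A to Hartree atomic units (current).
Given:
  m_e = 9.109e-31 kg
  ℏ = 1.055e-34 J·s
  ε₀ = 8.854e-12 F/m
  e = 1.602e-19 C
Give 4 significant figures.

6.004e12

atomic unit of electric current: I_au = e E_h/ℏ = m_e e⁵/((4πε₀)²ℏ³) = 6.612e-3 A.
3.97e10 / 6.612e-3 = 6.004e12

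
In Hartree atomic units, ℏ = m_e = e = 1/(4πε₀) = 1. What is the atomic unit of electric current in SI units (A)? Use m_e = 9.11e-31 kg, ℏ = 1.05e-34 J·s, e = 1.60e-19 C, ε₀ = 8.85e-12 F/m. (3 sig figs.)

6.67e-3 A

From ℏ = m_e = e = 1/(4πε₀) = 1 the current scale is I_au = e E_h/ℏ = m_e e⁵/((4πε₀)²ℏ³).
E_h = 4.38e-18 J
e·E_h/ℏ = 6.67e-3 A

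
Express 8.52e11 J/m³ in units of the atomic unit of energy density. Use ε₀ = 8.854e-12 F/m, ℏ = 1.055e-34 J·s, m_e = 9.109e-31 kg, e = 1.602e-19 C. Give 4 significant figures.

0.02909

atomic unit of energy density: u_au = E_h/a₀³ = m_e⁴e¹⁰/((4πε₀)⁵ℏ⁸) = 2.929e13 J/m³.
8.52e11 / 2.929e13 = 0.02909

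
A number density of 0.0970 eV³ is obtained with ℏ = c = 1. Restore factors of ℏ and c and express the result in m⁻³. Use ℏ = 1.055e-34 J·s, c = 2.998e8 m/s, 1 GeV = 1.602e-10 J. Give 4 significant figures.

1.260e19 m⁻³

Number density is [L]⁻³ = [E]³/(ℏc)³.
1 GeV³ → 1/(ℏc)³ × (1 GeV in J)³ = 1.299e47 m⁻³.
Convert the energy scale: 0.0970 eV³ = 9.70e-29 GeV³.
Result: 9.70e-29 × 1.299e47 = 1.260e19 m⁻³.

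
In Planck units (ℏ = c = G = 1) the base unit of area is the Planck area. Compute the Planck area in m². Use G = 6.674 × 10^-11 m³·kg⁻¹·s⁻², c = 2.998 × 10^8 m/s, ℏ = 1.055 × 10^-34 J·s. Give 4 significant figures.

2.613 × 10^-70 m²

A_P = ℏG/c³
  = 7.041 × 10^-45 / 2.695 × 10^25
  = 2.613 × 10^-70 m²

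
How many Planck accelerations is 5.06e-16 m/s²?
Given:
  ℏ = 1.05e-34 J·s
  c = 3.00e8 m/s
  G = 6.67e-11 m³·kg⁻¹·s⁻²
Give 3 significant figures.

9.05e-68

Planck acceleration: a_P = √(c⁷/(ℏG)) = 5.59e51 m/s².
5.06e-16 / 5.59e51 = 9.05e-68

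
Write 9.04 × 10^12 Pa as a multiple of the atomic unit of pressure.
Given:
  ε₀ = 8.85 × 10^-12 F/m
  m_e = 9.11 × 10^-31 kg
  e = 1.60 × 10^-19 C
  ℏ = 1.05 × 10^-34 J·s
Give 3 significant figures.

atomic unit of pressure: P_au = E_h/a₀³ = m_e⁴e¹⁰/((4πε₀)⁵ℏ⁸) = 3.01 × 10^13 Pa.
9.04 × 10^12 / 3.01 × 10^13 = 0.300

0.300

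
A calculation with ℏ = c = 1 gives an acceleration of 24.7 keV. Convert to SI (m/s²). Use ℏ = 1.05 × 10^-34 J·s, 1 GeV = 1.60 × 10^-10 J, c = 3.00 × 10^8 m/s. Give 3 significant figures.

1.13 × 10^28 m/s²

Acceleration is [L]/[T]² = c·[E]/ℏ.
1 GeV → c/ℏ × (1 GeV in J) = 4.57 × 10^32 m/s².
Convert the energy scale: 24.7 keV = 2.47 × 10^-5 GeV.
Result: 2.47 × 10^-5 × 4.57 × 10^32 = 1.13 × 10^28 m/s².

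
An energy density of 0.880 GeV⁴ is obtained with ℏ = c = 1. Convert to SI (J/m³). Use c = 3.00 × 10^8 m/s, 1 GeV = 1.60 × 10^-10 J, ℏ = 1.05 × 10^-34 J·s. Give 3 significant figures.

[E]/[L]³ = [E]⁴/(ℏc)³; restore (ℏc)⁻³.
1 GeV⁴ → 1/(ℏc)³ × (1 GeV in J)⁴ = 2.10 × 10^37 J/m³.
Result: 0.880 × 2.10 × 10^37 = 1.85 × 10^37 J/m³.

1.85 × 10^37 J/m³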